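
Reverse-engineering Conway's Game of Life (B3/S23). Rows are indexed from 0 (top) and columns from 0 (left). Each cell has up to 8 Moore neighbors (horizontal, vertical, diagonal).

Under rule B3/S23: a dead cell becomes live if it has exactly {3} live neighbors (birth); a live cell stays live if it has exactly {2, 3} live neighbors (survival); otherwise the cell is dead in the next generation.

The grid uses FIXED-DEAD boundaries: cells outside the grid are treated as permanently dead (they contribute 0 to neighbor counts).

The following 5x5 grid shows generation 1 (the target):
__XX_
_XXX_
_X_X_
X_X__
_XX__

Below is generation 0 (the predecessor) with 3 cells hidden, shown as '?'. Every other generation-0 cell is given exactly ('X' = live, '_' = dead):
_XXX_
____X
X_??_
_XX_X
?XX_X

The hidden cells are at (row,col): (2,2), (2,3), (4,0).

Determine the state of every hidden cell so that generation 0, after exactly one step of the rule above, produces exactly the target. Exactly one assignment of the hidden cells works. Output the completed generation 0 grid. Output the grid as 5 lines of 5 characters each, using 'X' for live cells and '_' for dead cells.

Hidden generation-0 cells (in order): (2,2), (2,3), (4,0).
A hidden cell only influences target cells in its own 3x3 neighborhood. Try each of the 2^3 = 8 assignments, step the completed generation 0 forward once under B3/S23, and compare with the target:
  (2,2)=_ (2,3)=_ (4,0)=_ -> step reproduces the target at every cell -> ACCEPT
  (2,2)=_ (2,3)=_ (4,0)=X -> step gives (3,0)='_' but target has 'X' -> reject
  (2,2)=_ (2,3)=X (4,0)=_ -> step gives (1,2)='_' but target has 'X' -> reject
  (2,2)=_ (2,3)=X (4,0)=X -> step gives (1,2)='_' but target has 'X' -> reject
  (2,2)=X (2,3)=_ (4,0)=_ -> step gives (1,1)='_' but target has 'X' -> reject
  (2,2)=X (2,3)=_ (4,0)=X -> step gives (1,1)='_' but target has 'X' -> reject
  (2,2)=X (2,3)=X (4,0)=_ -> step gives (1,1)='_' but target has 'X' -> reject
  (2,2)=X (2,3)=X (4,0)=X -> step gives (1,1)='_' but target has 'X' -> reject
Unique solution: (2,2)=dead, (2,3)=dead, (4,0)=dead.
Check: live-neighbor counts of every cell in the completed generation 0:
11222
23331
13232
34341
23341
Applying B3/S23 to generation 0 with these counts gives:
__XX_
_XXX_
_X_X_
X_X__
_XX__
which matches the target exactly.

Answer: _XXX_
____X
X____
_XX_X
_XX_X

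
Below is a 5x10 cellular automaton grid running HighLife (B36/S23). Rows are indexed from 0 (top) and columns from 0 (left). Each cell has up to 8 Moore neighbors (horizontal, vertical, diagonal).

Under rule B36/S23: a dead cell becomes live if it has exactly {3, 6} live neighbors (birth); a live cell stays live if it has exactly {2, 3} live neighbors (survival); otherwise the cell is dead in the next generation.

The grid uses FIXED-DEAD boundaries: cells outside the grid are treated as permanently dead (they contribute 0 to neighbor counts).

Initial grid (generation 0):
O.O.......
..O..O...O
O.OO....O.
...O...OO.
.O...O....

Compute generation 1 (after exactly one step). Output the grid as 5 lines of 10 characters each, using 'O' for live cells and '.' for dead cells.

Simulating step by step:
Generation 0 (given above): 14 live cells
Generation 1: 14 live cells
(generation 1 grid is the final answer)

Answer: .O........
..O.......
.OOOO..OOO
.O.OO..OO.
..........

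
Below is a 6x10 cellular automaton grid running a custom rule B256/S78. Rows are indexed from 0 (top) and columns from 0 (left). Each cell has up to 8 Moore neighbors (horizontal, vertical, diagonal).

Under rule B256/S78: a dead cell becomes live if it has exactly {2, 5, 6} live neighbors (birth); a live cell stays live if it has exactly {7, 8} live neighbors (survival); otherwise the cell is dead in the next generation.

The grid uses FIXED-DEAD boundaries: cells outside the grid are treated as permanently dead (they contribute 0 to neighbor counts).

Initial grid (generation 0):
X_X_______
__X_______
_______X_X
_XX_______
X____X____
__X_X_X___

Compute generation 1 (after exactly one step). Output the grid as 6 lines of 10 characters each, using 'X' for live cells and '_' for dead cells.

Simulating step by step:
Generation 0 (given above): 12 live cells
Generation 1: 12 live cells
(generation 1 grid is the final answer)

Answer: ___X______
___X____X_
___X____X_
X_____X_X_
____X_X___
_X_X______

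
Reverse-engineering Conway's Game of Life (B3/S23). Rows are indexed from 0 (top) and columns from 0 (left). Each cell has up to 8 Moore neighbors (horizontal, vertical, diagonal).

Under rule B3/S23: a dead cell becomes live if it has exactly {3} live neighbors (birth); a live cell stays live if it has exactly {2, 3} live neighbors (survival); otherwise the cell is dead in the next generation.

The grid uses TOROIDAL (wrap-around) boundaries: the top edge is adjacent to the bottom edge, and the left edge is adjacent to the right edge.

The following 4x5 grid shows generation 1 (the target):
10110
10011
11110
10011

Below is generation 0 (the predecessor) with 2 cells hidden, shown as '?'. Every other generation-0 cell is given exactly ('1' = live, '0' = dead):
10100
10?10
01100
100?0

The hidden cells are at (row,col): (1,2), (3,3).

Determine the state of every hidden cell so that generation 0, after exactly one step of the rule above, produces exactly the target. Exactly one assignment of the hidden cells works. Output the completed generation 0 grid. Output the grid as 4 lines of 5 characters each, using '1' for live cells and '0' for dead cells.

Hidden generation-0 cells (in order): (1,2), (3,3).
A hidden cell only influences target cells in its own 3x3 neighborhood. Try each of the 2^2 = 4 assignments, step the completed generation 0 forward once under B3/S23, and compare with the target:
  (1,2)=0 (3,3)=0 -> step gives (0,2)='0' but target has '1' -> reject
  (1,2)=0 (3,3)=1 -> step reproduces the target at every cell -> ACCEPT
  (1,2)=1 (3,3)=0 -> step gives (2,1)='0' but target has '1' -> reject
  (1,2)=1 (3,3)=1 -> step gives (0,3)='0' but target has '1' -> reject
Unique solution: (1,2)=dead, (3,3)=live.
Check: live-neighbor counts of every cell in the completed generation 0:
24235
25423
33334
25423
Applying B3/S23 to generation 0 with these counts gives:
10110
10011
11110
10011
which matches the target exactly.

Answer: 10100
10010
01100
10010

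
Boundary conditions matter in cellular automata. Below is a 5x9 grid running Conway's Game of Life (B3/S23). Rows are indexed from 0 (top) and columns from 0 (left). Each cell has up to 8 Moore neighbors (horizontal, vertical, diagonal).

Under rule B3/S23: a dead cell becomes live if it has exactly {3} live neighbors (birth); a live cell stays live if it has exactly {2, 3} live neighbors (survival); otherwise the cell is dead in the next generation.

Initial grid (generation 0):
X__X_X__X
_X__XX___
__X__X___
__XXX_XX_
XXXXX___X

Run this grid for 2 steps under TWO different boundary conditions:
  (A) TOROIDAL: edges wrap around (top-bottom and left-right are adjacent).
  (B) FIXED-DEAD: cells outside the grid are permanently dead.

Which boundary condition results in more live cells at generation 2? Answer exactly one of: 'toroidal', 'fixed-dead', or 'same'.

Under TOROIDAL boundary, generation 2:
XXX_XX_X_
X__XXXX__
___X_X___
XX____XXX
X____XX__
Population = 21

Under FIXED-DEAD boundary, generation 2:
__X_XXX__
_X_XXXX__
_X_X_X_X_
_XX__XXX_
_____X_X_
Population = 20

Comparison: toroidal=21, fixed-dead=20 -> toroidal

Answer: toroidal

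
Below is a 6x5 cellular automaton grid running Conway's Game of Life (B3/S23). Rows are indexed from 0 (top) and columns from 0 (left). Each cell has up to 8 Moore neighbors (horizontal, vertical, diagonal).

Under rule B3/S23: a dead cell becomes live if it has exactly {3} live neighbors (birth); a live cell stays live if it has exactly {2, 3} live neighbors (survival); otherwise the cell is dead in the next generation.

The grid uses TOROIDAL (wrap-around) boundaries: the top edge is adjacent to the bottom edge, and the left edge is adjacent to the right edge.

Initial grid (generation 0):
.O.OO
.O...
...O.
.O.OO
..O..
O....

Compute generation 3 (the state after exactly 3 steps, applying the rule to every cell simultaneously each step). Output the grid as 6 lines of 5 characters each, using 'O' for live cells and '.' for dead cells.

Simulating step by step:
Generation 0 (given above): 10 live cells
Generation 1: 21 live cells
.OO.O
O..OO
O..OO
...OO
OOOOO
OOOOO
Generation 2: 1 live cells
.....
.....
..O..
.....
.....
.....
Generation 3: 0 live cells
(generation 3 grid is the final answer)

Answer: .....
.....
.....
.....
.....
.....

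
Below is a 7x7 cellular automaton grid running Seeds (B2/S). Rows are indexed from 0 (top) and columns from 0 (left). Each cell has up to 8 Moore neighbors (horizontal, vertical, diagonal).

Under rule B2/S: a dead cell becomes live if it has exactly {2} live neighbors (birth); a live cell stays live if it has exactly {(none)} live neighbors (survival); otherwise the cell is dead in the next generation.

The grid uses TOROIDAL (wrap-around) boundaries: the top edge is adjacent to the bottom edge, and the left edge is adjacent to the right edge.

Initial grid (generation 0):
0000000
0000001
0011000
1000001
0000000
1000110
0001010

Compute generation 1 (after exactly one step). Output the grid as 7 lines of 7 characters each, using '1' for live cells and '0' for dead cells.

Simulating step by step:
Generation 0 (given above): 10 live cells
Generation 1: 13 live cells
(generation 1 grid is the final answer)

Answer: 0000111
0011000
0100010
0111000
0100100
0001000
0000000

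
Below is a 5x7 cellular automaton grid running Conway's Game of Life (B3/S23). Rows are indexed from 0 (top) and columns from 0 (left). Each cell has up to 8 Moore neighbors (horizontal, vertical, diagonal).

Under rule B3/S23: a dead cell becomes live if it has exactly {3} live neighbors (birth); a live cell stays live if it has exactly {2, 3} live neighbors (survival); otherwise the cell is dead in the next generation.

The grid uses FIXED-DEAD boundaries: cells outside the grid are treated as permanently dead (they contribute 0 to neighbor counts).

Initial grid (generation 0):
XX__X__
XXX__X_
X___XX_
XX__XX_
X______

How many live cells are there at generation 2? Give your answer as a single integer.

Simulating step by step:
Generation 0 (given above): 15 live cells
Generation 1: 14 live cells
X_X____
__XX_X_
__XX__X
XX__XX_
XX_____
Generation 2: 11 live cells
_XXX___
____X__
______X
X__XXX_
XX_____
Population at generation 2: 11

Answer: 11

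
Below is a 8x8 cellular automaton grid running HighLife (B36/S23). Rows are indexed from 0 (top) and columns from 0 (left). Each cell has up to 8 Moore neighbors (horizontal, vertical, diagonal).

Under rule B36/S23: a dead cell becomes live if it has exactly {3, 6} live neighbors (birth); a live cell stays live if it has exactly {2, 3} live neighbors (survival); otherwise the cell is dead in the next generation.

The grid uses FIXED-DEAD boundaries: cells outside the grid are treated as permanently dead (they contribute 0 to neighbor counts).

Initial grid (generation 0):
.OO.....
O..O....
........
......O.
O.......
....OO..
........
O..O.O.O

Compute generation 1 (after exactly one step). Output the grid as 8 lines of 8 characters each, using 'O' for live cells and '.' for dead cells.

Simulating step by step:
Generation 0 (given above): 12 live cells
Generation 1: 7 live cells
(generation 1 grid is the final answer)

Answer: .OO.....
.OO.....
........
........
.....O..
........
.....OO.
........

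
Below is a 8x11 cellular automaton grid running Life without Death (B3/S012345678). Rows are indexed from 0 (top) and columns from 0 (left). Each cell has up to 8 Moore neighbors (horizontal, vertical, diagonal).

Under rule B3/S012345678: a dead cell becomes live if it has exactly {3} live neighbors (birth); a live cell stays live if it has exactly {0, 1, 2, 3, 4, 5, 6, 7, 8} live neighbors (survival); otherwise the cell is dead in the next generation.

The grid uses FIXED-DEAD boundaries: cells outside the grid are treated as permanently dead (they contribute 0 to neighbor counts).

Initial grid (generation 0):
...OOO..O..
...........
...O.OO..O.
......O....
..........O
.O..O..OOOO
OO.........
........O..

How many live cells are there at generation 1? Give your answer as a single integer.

Answer: 26

Derivation:
Simulating step by step:
Generation 0 (given above): 19 live cells
Generation 1: 26 live cells
...OOO..O..
...O..O....
...O.OO..O.
.....OO....
.......OO.O
OO..O..OOOO
OO.....O...
........O..
Population at generation 1: 26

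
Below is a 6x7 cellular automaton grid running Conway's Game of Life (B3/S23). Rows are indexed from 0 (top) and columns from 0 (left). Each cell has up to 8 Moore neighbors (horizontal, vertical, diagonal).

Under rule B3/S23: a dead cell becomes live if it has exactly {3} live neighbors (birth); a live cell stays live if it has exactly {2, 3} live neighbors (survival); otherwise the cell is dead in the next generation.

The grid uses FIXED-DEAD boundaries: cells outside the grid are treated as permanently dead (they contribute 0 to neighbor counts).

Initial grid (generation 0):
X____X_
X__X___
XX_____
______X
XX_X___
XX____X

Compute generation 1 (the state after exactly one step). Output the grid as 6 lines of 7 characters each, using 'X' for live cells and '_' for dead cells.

Simulating step by step:
Generation 0 (given above): 13 live cells
Generation 1: 10 live cells
(generation 1 grid is the final answer)

Answer: _______
X______
XX_____
__X____
XXX____
XXX____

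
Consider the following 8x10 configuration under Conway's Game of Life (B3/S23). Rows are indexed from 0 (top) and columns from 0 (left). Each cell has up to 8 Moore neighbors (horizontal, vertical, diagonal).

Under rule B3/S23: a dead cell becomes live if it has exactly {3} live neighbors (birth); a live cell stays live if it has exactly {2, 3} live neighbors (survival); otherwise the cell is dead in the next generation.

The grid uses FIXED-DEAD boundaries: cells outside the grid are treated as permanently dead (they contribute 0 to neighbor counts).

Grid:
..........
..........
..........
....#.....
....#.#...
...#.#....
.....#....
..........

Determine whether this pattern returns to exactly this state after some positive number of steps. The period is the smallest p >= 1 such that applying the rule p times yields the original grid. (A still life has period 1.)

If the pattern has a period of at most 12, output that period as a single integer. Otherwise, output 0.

Simulating and comparing each generation to the original:
Gen 0 (original, given above): 6 live cells
Gen 1: 6 live cells, differs from original
Gen 2: 6 live cells, MATCHES original -> period = 2

Answer: 2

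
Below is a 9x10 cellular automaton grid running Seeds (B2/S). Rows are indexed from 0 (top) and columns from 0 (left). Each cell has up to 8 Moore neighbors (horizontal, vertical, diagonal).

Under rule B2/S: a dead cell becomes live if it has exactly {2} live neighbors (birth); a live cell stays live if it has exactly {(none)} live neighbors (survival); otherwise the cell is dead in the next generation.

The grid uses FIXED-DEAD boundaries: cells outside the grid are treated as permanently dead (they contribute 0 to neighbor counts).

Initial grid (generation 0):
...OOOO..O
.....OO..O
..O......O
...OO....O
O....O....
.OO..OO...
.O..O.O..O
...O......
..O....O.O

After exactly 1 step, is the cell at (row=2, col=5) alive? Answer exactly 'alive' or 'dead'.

Simulating step by step:
Generation 0 (given above): 27 live cells
Generation 1: 21 live cells
.......OO.
..O....O..
......O...
.OO..O..O.
..........
...O...O..
O......O..
.O..OOOO.O
...O....O.

Cell (2,5) at generation 1: 0 -> dead

Answer: dead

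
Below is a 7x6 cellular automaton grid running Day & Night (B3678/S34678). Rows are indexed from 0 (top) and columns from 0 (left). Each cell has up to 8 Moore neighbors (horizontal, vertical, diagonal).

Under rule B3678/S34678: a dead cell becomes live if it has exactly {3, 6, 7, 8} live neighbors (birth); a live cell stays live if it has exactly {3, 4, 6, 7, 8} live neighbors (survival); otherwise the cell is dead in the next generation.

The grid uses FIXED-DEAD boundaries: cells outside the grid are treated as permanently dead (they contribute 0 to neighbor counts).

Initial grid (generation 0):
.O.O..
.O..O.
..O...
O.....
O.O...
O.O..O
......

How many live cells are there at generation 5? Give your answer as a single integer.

Simulating step by step:
Generation 0 (given above): 11 live cells
Generation 1: 3 live cells
..O...
...O..
.O....
......
......
......
......
Generation 2: 1 live cells
......
..O...
......
......
......
......
......
Generation 3: 0 live cells
......
......
......
......
......
......
......
Generation 4: 0 live cells
......
......
......
......
......
......
......
Generation 5: 0 live cells
......
......
......
......
......
......
......
Population at generation 5: 0

Answer: 0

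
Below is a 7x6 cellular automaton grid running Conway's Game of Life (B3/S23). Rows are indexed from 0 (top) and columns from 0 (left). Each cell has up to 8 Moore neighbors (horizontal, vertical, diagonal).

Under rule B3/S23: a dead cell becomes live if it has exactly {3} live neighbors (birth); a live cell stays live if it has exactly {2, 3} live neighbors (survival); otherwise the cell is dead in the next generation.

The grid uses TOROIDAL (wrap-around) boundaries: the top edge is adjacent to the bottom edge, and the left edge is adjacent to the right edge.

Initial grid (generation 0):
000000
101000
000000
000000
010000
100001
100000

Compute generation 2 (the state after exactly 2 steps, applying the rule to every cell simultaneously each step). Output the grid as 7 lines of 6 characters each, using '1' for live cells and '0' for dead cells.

Simulating step by step:
Generation 0 (given above): 6 live cells
Generation 1: 7 live cells
010000
000000
000000
000000
100000
110001
100001
Generation 2: 6 live cells
(generation 2 grid is the final answer)

Answer: 100000
000000
000000
000000
110001
010000
000001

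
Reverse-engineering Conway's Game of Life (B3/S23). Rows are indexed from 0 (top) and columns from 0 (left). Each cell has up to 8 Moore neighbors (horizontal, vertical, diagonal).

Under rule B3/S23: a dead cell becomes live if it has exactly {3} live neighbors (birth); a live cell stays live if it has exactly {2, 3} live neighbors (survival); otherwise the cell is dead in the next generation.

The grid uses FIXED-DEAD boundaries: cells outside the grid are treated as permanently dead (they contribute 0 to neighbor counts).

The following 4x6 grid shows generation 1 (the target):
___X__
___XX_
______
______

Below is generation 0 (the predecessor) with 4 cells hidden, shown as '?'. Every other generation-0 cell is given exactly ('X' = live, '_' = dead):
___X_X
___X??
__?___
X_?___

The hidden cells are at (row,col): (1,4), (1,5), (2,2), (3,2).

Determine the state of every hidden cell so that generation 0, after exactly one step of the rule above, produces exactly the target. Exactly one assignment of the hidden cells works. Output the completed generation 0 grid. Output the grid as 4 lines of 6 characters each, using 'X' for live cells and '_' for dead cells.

Answer: ___X_X
___XX_
______
X_____

Derivation:
Hidden generation-0 cells (in order): (1,4), (1,5), (2,2), (3,2).
A hidden cell only influences target cells in its own 3x3 neighborhood. Try each of the 2^4 = 16 assignments, step the completed generation 0 forward once under B3/S23, and compare with the target:
  (1,4)=_ (1,5)=_ (2,2)=_ (3,2)=_ -> step gives (0,3)='_' but target has 'X' -> reject
  (1,4)=_ (1,5)=_ (2,2)=_ (3,2)=X -> step gives (0,3)='_' but target has 'X' -> reject
  (1,4)=_ (1,5)=_ (2,2)=X (3,2)=_ -> step gives (0,3)='_' but target has 'X' -> reject
  (1,4)=_ (1,5)=_ (2,2)=X (3,2)=X -> step gives (0,3)='_' but target has 'X' -> reject
  (1,4)=_ (1,5)=X (2,2)=_ (3,2)=_ -> step gives (0,3)='_' but target has 'X' -> reject
  (1,4)=_ (1,5)=X (2,2)=_ (3,2)=X -> step gives (0,3)='_' but target has 'X' -> reject
  (1,4)=_ (1,5)=X (2,2)=X (3,2)=_ -> step gives (0,3)='_' but target has 'X' -> reject
  (1,4)=_ (1,5)=X (2,2)=X (3,2)=X -> step gives (0,3)='_' but target has 'X' -> reject
  (1,4)=X (1,5)=_ (2,2)=_ (3,2)=_ -> step reproduces the target at every cell -> ACCEPT
  (1,4)=X (1,5)=_ (2,2)=_ (3,2)=X -> step gives (2,3)='X' but target has '_' -> reject
  (1,4)=X (1,5)=_ (2,2)=X (3,2)=_ -> step gives (1,2)='X' but target has '_' -> reject
  (1,4)=X (1,5)=_ (2,2)=X (3,2)=X -> step gives (1,2)='X' but target has '_' -> reject
  (1,4)=X (1,5)=X (2,2)=_ (3,2)=_ -> step gives (0,5)='X' but target has '_' -> reject
  (1,4)=X (1,5)=X (2,2)=_ (3,2)=X -> step gives (0,5)='X' but target has '_' -> reject
  (1,4)=X (1,5)=X (2,2)=X (3,2)=_ -> step gives (0,5)='X' but target has '_' -> reject
  (1,4)=X (1,5)=X (2,2)=X (3,2)=X -> step gives (0,5)='X' but target has '_' -> reject
Unique solution: (1,4)=live, (1,5)=dead, (2,2)=dead, (3,2)=dead.
Check: live-neighbor counts of every cell in the completed generation 0:
002241
002232
111221
010000
Applying B3/S23 to generation 0 with these counts gives:
___X__
___XX_
______
______
which matches the target exactly.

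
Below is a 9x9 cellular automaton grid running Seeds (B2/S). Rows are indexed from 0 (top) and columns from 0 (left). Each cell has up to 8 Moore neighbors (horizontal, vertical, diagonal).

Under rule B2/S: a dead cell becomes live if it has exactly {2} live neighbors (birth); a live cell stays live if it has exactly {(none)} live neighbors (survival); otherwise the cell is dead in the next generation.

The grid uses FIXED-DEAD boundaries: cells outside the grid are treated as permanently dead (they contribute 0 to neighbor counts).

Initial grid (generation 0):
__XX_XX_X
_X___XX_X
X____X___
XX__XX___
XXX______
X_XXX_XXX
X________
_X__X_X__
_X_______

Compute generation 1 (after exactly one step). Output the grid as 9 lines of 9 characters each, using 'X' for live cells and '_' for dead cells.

Answer: _X_______
X__X_____
__X____X_
___X__X__
________X
_____X___
________X
__X__X___
X_X__X___

Derivation:
Simulating step by step:
Generation 0 (given above): 30 live cells
Generation 1: 15 live cells
(generation 1 grid is the final answer)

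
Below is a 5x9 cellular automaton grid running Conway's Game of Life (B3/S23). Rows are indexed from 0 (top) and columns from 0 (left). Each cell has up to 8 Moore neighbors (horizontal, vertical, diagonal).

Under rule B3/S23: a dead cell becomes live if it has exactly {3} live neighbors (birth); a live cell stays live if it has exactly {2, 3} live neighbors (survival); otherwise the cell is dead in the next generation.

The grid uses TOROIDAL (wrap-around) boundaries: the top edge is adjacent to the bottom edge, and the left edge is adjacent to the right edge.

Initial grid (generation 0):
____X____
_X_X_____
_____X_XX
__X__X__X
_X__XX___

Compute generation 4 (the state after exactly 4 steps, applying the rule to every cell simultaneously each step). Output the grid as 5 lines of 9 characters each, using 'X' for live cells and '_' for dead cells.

Answer: X_XX__X__
X_XX_X__X
_____X__X
__XXX____
X_X______

Derivation:
Simulating step by step:
Generation 0 (given above): 12 live cells
Generation 1: 18 live cells
__XXXX___
____X____
X_X_X_XXX
X____X_XX
___XXX___
Generation 2: 15 live cells
__X______
_XX___XXX
XX_XX_X__
XX_______
__X_____X
Generation 3: 15 live cells
X_XX____X
_____XXXX
___X_XX__
___X____X
X_X______
Generation 4: 16 live cells
(generation 4 grid is the final answer)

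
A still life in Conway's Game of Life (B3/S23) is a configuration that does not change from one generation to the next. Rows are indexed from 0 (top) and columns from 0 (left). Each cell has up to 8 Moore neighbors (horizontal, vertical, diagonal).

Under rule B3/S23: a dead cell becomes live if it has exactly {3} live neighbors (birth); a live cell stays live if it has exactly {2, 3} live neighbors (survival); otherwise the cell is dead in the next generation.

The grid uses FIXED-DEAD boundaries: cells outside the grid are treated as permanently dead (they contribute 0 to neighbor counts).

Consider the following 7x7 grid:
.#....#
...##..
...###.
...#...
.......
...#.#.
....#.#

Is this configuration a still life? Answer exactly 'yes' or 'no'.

Compute generation 1 and compare to generation 0 (given above):
Generation 1:
.......
..##...
..#..#.
...#...
....#..
....##.
....##.
Cell (0,1) differs: gen0=1 vs gen1=0 -> NOT a still life.

Answer: no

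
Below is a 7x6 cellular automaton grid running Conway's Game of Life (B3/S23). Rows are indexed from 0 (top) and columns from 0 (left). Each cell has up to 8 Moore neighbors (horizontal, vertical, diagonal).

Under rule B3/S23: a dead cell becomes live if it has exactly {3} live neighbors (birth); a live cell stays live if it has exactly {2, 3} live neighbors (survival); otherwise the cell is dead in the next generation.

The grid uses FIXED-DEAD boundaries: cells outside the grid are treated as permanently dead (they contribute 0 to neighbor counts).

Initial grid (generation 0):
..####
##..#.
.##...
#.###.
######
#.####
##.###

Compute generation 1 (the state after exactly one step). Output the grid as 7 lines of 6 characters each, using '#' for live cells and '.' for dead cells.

Simulating step by step:
Generation 0 (given above): 29 live cells
Generation 1: 15 live cells
(generation 1 grid is the final answer)

Answer: .#####
#...##
....#.
#....#
#.....
......
##...#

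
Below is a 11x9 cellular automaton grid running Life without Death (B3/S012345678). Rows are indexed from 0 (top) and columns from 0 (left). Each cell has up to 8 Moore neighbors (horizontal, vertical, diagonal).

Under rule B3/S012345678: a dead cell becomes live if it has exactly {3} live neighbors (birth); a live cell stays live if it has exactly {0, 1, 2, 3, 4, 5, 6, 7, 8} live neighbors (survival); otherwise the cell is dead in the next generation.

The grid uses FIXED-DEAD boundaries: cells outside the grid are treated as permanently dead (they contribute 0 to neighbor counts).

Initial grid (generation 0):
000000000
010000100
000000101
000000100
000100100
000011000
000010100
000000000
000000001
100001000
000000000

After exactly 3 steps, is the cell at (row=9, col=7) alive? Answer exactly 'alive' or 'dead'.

Answer: dead

Derivation:
Simulating step by step:
Generation 0 (given above): 14 live cells
Generation 1: 20 live cells
000000000
010000110
000001101
000001100
000110100
000111100
000010100
000000000
000000001
100001000
000000000
Generation 2: 24 live cells
000000000
010001110
000001101
000001100
000110110
000111110
000110100
000000000
000000001
100001000
000000000
Generation 3: 28 live cells
000000100
010001110
000011101
000001100
000110110
001111110
000110110
000000000
000000001
100001000
000000000

Cell (9,7) at generation 3: 0 -> dead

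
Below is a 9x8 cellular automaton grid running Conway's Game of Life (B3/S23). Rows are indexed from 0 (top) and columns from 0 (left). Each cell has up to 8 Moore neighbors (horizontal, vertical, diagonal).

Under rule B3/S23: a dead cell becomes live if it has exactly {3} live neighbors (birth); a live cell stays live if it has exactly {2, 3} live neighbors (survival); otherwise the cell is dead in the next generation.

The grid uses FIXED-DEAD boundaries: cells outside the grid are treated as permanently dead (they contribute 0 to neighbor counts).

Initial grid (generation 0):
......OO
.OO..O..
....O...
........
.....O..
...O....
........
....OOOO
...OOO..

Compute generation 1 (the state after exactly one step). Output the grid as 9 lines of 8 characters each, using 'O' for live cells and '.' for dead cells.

Answer: ......O.
.....OO.
........
........
........
........
....OOO.
...O..O.
...O....

Derivation:
Simulating step by step:
Generation 0 (given above): 15 live cells
Generation 1: 9 live cells
(generation 1 grid is the final answer)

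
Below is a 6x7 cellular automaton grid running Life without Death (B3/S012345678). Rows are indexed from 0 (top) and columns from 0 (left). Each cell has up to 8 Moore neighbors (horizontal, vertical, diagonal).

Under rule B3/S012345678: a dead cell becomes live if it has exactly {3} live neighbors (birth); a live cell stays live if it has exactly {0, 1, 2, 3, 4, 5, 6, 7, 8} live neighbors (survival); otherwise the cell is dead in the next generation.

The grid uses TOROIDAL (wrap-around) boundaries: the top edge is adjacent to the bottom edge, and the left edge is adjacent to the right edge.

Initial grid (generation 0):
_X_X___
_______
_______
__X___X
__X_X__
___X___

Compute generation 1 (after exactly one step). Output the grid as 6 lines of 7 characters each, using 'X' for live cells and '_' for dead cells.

Simulating step by step:
Generation 0 (given above): 7 live cells
Generation 1: 10 live cells
(generation 1 grid is the final answer)

Answer: _XXX___
_______
_______
__XX__X
__X_X__
___XX__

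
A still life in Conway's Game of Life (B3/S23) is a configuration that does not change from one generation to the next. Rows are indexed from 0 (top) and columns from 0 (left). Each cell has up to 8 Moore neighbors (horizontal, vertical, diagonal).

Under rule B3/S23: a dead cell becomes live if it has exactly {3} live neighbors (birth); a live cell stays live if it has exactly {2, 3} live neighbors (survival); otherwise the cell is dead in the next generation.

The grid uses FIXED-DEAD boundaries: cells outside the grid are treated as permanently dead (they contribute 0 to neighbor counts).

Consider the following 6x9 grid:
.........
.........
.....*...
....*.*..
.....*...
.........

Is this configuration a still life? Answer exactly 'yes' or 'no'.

Answer: yes

Derivation:
Compute generation 1 and compare to generation 0 (given above):
Generation 1:
.........
.........
.....*...
....*.*..
.....*...
.........
The grids are IDENTICAL -> still life.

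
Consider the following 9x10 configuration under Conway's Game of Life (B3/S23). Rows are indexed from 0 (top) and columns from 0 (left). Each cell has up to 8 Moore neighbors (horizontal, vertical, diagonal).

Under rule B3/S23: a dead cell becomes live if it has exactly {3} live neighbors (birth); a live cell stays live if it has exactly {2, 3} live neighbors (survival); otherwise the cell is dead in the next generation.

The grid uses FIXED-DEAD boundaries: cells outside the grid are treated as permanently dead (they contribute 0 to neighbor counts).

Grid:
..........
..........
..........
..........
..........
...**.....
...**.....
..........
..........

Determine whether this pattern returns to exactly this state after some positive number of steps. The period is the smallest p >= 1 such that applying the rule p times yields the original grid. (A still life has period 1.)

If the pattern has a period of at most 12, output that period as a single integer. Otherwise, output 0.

Answer: 1

Derivation:
Simulating and comparing each generation to the original:
Gen 0 (original, given above): 4 live cells
Gen 1: 4 live cells, MATCHES original -> period = 1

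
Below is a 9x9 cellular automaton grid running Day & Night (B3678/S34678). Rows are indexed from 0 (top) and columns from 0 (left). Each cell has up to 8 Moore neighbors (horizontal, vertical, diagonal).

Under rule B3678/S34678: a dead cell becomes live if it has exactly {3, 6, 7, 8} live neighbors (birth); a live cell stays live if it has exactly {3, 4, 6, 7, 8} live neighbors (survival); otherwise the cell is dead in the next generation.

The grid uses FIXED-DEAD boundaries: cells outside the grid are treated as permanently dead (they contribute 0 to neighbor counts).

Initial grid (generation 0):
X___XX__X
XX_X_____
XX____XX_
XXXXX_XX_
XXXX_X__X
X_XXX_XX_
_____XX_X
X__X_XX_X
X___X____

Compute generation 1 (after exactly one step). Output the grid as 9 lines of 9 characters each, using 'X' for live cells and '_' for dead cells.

Simulating step by step:
Generation 0 (given above): 40 live cells
Generation 1: 39 live cells
(generation 1 grid is the final answer)

Answer: _X_______
XXX_XXXX_
_XX_XXXX_
_XXXX_XXX
XXXXXX___
__XXX_XXX
_XX____X_
_____XX__
_____X___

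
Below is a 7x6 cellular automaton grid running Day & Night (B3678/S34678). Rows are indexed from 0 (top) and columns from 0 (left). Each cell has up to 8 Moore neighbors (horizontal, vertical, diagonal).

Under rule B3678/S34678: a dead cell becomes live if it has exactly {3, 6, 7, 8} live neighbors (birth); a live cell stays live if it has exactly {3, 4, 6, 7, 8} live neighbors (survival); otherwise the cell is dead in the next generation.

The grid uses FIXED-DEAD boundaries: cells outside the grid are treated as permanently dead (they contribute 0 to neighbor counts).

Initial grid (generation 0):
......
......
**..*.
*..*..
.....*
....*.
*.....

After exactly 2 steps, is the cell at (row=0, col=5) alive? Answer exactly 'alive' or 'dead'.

Simulating step by step:
Generation 0 (given above): 8 live cells
Generation 1: 3 live cells
......
......
......
.*..*.
....*.
......
......
Generation 2: 0 live cells
......
......
......
......
......
......
......

Cell (0,5) at generation 2: 0 -> dead

Answer: dead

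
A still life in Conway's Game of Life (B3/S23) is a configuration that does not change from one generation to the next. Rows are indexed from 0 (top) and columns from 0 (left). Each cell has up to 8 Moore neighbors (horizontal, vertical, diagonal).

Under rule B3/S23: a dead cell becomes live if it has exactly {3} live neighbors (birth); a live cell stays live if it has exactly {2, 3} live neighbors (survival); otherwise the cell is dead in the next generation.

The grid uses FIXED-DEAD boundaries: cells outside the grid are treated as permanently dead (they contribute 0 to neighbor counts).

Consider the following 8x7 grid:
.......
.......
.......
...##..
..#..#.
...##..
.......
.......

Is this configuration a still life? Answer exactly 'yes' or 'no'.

Answer: yes

Derivation:
Compute generation 1 and compare to generation 0 (given above):
Generation 1:
.......
.......
.......
...##..
..#..#.
...##..
.......
.......
The grids are IDENTICAL -> still life.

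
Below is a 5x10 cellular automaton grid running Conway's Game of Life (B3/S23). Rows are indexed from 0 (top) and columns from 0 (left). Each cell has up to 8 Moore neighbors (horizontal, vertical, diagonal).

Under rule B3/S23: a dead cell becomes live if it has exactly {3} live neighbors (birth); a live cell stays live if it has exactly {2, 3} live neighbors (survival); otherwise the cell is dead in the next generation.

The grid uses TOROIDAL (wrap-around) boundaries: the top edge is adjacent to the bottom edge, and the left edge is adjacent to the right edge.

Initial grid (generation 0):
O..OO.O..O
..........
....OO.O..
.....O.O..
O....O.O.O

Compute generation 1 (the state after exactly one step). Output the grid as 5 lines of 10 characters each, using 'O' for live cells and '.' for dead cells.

Answer: O...OOO.OO
...O..O...
....OO....
.....O.O..
O....O.O.O

Derivation:
Simulating step by step:
Generation 0 (given above): 14 live cells
Generation 1: 16 live cells
(generation 1 grid is the final answer)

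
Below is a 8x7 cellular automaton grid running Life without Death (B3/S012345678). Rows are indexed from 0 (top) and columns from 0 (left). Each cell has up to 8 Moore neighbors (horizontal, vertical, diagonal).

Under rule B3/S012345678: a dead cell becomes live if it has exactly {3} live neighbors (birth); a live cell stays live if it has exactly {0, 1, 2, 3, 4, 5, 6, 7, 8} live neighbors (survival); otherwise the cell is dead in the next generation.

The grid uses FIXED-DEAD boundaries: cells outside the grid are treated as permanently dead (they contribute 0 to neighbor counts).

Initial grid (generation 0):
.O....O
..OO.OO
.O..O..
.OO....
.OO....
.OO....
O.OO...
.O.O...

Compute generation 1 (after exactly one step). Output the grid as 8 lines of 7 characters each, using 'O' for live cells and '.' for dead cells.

Answer: .OO..OO
.OOOOOO
.O..OO.
OOOO...
OOOO...
OOO....
O.OO...
.O.O...

Derivation:
Simulating step by step:
Generation 0 (given above): 19 live cells
Generation 1: 29 live cells
(generation 1 grid is the final answer)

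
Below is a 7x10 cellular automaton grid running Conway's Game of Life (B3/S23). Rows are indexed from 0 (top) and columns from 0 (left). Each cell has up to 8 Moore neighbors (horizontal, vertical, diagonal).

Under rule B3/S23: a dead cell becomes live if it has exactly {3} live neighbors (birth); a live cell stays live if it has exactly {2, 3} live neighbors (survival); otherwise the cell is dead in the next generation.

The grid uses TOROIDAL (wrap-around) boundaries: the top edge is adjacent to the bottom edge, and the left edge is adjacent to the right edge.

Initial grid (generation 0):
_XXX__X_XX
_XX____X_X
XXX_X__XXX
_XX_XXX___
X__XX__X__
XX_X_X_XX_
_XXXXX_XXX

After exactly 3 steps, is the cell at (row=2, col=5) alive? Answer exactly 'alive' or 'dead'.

Simulating step by step:
Generation 0 (given above): 40 live cells
Generation 1: 13 live cells
_____XX___
______X___
____X__X_X
______X___
X______XXX
_____X____
_____X____
Generation 2: 18 live cells
_____XX___
______XX__
_____XXX__
X_____X___
______XXXX
______X_XX
____XX____
Generation 3: 11 live cells
____X__X__
__________
_____X____
_________X
X____XX___
______X__X
____X__X__

Cell (2,5) at generation 3: 1 -> alive

Answer: alive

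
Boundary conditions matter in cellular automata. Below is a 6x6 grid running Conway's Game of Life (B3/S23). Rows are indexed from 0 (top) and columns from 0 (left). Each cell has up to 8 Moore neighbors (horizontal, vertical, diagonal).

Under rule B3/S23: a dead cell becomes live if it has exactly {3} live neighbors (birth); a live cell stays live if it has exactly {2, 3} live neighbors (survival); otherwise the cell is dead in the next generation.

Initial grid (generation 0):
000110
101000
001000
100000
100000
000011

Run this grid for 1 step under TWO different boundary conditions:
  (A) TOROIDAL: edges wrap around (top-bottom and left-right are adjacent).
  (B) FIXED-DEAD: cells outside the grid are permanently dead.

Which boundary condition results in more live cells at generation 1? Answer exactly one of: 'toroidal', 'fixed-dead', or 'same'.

Answer: toroidal

Derivation:
Under TOROIDAL boundary, generation 1:
000110
011000
000000
010000
100000
000111
Population = 9

Under FIXED-DEAD boundary, generation 1:
000100
011000
000000
010000
000000
000000
Population = 4

Comparison: toroidal=9, fixed-dead=4 -> toroidal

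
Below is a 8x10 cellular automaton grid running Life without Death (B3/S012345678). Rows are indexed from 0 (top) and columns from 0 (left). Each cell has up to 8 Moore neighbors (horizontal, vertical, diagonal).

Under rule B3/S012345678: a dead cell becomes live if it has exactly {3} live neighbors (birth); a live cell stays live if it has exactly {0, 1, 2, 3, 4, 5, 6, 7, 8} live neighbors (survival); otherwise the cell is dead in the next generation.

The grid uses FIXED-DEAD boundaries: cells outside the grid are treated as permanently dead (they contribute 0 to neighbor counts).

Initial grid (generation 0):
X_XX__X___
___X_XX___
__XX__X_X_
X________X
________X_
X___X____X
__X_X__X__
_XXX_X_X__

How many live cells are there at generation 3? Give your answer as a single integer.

Answer: 55

Derivation:
Simulating step by step:
Generation 0 (given above): 25 live cells
Generation 1: 41 live cells
X_XXXXX___
_X_X_XX___
__XXXXXXX_
X______XXX
________XX
X__XX___XX
__X_XXXXX_
_XXXXXXX__
Generation 2: 50 live cells
XXXXXXX___
_X_X_XX___
_XXXXXXXXX
X__XXX_XXX
________XX
X__XX_X_XX
__X_XXXXXX
_XXXXXXXX_
Generation 3: 55 live cells
XXXXXXX___
_X_X_XX_X_
XXXXXXXXXX
XX_XXX_XXX
______X_XX
X__XX_X_XX
__X_XXXXXX
_XXXXXXXXX
Population at generation 3: 55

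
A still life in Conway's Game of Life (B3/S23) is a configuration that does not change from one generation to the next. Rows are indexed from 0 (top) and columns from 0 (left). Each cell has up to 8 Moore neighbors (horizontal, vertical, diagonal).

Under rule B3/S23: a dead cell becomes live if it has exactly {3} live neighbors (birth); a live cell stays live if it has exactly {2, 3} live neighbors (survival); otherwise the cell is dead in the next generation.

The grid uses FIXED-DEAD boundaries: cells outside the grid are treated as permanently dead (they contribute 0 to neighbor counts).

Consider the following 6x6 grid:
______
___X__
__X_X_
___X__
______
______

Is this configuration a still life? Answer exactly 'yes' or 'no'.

Compute generation 1 and compare to generation 0 (given above):
Generation 1:
______
___X__
__X_X_
___X__
______
______
The grids are IDENTICAL -> still life.

Answer: yes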